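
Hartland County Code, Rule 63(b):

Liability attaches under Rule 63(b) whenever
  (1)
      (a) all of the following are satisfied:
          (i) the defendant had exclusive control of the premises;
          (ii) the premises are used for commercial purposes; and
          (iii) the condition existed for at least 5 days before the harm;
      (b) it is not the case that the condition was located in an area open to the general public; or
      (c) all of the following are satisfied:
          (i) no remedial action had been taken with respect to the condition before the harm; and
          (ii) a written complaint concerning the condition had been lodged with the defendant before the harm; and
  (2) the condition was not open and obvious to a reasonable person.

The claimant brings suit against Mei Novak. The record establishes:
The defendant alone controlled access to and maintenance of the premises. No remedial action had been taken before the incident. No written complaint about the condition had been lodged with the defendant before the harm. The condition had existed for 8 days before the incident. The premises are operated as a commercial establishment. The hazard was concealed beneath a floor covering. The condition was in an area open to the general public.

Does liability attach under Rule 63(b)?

(i) exclusive control — holds.
(ii) commercial use — met.
(iii) condition ≥5 days old — met.
(a) = T AND T AND T = true.
(b) not (public area) — not satisfied.
(i) no remedial action — holds.
(ii) complaint lodged — not satisfied.
(c) = T AND F = false.
(1) = T OR F OR F = true.
(2) not open/obvious — holds.
Overall: T AND T → true.

Yes — liable.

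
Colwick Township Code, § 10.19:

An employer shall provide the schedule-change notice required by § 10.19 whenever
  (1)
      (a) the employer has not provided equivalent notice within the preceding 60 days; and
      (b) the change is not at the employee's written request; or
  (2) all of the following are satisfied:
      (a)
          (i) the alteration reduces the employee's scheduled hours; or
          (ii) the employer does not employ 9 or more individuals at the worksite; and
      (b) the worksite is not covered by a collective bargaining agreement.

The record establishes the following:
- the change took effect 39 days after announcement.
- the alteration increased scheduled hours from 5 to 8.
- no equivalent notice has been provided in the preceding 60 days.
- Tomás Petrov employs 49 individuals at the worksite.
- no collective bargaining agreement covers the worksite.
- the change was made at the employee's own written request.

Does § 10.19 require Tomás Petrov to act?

No — not required.

(a) no recent notice — satisfied.
(b) not employee-requested — not met.
(1) = T AND F = false.
(i) hours reduced — not satisfied.
(ii) not (≥ 9 at site) — fails.
(a) = F OR F = false.
(b) no CBA — holds.
(2): F AND T → false.
Overall: F OR F → false.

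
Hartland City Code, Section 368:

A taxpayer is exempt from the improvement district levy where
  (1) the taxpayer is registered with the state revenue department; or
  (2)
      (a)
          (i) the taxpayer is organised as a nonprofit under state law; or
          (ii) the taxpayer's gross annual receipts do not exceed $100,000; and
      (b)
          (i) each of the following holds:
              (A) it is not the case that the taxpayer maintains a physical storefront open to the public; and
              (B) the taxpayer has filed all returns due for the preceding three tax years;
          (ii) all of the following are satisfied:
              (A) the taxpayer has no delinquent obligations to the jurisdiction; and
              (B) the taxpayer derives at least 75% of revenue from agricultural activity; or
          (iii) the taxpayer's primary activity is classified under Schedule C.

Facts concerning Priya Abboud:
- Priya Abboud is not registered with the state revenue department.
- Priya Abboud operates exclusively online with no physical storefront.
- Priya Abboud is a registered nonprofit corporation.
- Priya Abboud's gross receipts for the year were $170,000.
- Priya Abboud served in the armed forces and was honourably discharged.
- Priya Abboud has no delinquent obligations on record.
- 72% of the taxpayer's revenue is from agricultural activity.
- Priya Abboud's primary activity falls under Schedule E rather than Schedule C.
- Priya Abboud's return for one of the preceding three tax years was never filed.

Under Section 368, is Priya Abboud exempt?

(1) state-registered — not met.
(i) nonprofit — holds.
(ii) receipts ≤ $100,000 — not satisfied.
So (a) is satisfied (T OR F).
(A) not (has storefront) — met.
(B) returns current — fails.
(i): T AND F → false.
(A) no delinquency — holds.
(B) ≥75% agricultural — fails.
(ii): T AND F → false.
(iii) Schedule C activity — fails.
(b): F OR F OR F → false.
(2): T AND F → false.
Overall: F OR F → false.

No — not exempt.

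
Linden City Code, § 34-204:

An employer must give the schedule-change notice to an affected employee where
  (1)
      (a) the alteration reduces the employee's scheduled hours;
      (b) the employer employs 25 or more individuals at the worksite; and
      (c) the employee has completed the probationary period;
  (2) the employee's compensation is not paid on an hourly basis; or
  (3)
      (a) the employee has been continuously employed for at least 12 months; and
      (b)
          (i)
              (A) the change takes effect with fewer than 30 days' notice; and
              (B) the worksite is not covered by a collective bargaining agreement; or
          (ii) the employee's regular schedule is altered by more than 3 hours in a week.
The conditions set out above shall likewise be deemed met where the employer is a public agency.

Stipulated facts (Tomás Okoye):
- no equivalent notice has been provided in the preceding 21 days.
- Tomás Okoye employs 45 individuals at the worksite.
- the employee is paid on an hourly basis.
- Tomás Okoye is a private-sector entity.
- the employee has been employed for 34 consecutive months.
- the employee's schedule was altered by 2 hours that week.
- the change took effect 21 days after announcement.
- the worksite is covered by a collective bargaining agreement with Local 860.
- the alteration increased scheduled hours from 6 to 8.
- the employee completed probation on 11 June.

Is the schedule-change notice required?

No — not required.

(a) hours reduced — not satisfied.
(b) ≥ 25 at site — holds.
(c) past probation — met.
(1) = F AND T AND T = false.
(2) not (hourly-paid) — not met.
(a) tenure ≥ 12 mo. — holds.
(A) < 30 days' notice — met.
(B) no CBA — not satisfied.
So (i) is not satisfied (T AND F).
(ii) schedule shift > 3h — not satisfied.
(b): F OR F → false.
(3): T AND F → false.
Overall: F OR F OR F → false.
Exception (public agency) — not satisfied.
Result: main false OR exception false → false.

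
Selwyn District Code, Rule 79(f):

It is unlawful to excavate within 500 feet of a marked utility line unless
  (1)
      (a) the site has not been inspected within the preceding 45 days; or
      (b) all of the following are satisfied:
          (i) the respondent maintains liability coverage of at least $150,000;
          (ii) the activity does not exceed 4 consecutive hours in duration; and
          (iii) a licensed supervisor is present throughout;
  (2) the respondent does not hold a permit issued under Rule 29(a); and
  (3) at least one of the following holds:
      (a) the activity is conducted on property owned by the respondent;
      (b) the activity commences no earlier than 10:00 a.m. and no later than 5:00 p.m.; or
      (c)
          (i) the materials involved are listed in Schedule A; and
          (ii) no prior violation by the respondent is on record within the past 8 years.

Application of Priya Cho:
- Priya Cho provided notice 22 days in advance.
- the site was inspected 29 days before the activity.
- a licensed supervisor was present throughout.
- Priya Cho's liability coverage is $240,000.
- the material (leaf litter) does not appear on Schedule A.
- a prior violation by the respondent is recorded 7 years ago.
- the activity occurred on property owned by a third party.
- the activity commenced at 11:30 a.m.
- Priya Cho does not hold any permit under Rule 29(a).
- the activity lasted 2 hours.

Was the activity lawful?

(a) not (site inspected) — not satisfied.
(i) coverage ≥ $150,000 — met.
(ii) ≤ 4 hrs duration — satisfied.
(iii) supervisor present — met.
(b): T AND T AND T → true.
(1): F OR T → true.
(2) not (holds permit) — holds.
(a) own property — fails.
(b) start within hours — holds.
(i) Schedule A material — fails.
(ii) no prior violation — fails.
So (c) is not satisfied (F AND F).
(3) = F OR T OR F = true.
So Overall is satisfied (T AND T AND T).

Yes — lawful.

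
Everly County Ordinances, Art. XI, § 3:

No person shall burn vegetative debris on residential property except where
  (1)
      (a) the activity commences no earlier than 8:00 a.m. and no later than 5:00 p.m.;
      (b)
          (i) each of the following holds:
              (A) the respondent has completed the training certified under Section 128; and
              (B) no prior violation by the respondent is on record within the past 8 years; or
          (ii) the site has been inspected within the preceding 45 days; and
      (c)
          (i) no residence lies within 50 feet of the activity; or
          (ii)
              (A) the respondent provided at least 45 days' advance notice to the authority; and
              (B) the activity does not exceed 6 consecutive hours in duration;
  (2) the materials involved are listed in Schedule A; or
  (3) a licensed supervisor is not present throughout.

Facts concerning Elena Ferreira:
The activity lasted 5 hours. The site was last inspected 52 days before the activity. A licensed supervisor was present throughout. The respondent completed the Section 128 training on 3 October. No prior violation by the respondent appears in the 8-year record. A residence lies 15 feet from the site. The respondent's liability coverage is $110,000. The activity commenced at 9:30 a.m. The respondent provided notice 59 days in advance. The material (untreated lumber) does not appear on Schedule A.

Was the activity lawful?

Yes — lawful.

(a) start within hours — met.
(A) training certified — met.
(B) no prior violation — holds.
(i) = T AND T = true.
(ii) site inspected — fails.
(b) = T OR F = true.
(i) no residence in 50 ft — not met.
(A) ≥45 days' notice — satisfied.
(B) ≤ 6 hrs duration — holds.
So (ii) is satisfied (T AND T).
(c): F OR T → true.
(1): T AND T AND T → true.
(2) Schedule A material — not satisfied.
(3) not (supervisor present) — fails.
Overall: T OR F OR F → true.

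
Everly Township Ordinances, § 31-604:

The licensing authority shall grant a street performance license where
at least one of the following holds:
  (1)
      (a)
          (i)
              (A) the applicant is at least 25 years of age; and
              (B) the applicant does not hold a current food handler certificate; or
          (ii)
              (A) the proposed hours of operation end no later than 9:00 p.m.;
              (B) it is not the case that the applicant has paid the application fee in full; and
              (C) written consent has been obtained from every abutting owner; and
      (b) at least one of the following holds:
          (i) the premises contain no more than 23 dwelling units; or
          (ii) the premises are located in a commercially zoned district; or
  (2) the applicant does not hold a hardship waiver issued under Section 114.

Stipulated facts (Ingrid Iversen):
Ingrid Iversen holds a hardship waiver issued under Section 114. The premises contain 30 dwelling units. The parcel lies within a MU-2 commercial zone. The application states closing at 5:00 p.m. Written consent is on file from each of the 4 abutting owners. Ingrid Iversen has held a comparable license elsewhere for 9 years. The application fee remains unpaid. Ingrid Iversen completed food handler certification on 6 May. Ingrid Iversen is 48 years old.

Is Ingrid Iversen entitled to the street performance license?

(A) age ≥ 25 — met.
(B) not (food handler cert.) — not met.
(i): T AND F → false.
(A) closes by 9 p.m. — holds.
(B) not (fee paid) — holds.
(C) all abutters consent — met.
(ii) = T AND T AND T = true.
(a) = F OR T = true.
(i) ≤ 23 units — not met.
(ii) commercially zoned — holds.
(b) = F OR T = true.
(1): T AND T → true.
(2) not (hardship waiver) — not met.
So Overall is satisfied (T OR F).

Yes — granted.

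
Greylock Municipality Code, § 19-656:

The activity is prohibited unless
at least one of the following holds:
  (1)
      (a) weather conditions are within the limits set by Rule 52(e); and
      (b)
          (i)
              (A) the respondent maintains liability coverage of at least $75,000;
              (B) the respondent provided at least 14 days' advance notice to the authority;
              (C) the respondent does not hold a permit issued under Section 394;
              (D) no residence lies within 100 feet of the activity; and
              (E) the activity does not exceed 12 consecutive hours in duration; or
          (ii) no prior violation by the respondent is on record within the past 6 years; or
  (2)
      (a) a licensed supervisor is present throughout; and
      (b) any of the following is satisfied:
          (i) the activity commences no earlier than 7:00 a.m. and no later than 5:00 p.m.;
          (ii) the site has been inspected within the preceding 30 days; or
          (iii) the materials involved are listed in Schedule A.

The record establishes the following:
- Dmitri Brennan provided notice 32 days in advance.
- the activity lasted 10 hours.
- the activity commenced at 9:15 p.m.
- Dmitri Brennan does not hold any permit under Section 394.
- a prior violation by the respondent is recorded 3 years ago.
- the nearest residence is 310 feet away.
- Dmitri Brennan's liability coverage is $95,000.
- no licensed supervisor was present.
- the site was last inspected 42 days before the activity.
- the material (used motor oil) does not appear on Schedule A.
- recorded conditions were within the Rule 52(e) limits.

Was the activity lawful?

(a) weather ok — holds.
(A) coverage ≥ $75,000 — holds.
(B) ≥14 days' notice — satisfied.
(C) not (holds permit) — met.
(D) no residence in 100 ft — met.
(E) ≤ 12 hrs duration — satisfied.
(i): T AND T AND T AND T AND T → true.
(ii) no prior violation — not met.
(b): T OR F → true.
So (1) is satisfied (T AND T).
(a) supervisor present — not satisfied.
(i) start within hours — not satisfied.
(ii) site inspected — not met.
(iii) Schedule A material — not satisfied.
(b): F OR F OR F → false.
(2) = F AND F = false.
Overall = T OR F = true.

Yes — lawful.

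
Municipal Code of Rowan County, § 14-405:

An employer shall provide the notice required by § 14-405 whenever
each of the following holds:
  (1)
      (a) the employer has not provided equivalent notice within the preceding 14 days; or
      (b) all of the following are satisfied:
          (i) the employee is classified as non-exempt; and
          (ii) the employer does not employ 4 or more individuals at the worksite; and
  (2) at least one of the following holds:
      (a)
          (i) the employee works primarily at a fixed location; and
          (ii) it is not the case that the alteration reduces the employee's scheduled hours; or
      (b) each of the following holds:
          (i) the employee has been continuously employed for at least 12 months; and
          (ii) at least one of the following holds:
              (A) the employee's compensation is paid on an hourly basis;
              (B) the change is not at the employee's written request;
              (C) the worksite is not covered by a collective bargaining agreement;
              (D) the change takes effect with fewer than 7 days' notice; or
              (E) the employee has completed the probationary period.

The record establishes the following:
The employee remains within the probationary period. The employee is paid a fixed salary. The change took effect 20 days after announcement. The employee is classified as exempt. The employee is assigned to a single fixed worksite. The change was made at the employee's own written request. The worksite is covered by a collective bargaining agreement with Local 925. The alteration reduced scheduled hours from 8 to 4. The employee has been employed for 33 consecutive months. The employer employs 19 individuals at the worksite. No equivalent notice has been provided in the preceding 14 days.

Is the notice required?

No — not required.

(a) no recent notice — met.
(i) non-exempt — not satisfied.
(ii) not (≥ 4 at site) — not met.
(b): F AND F → false.
So (1) is satisfied (T OR F).
(i) fixed location — holds.
(ii) not (hours reduced) — not satisfied.
(a): T AND F → false.
(i) tenure ≥ 12 mo. — satisfied.
(A) hourly-paid — not met.
(B) not employee-requested — not met.
(C) no CBA — fails.
(D) < 7 days' notice — fails.
(E) past probation — fails.
(ii): F OR F OR F OR F OR F → false.
(b): T AND F → false.
(2): F OR F → false.
Overall = T AND F = false.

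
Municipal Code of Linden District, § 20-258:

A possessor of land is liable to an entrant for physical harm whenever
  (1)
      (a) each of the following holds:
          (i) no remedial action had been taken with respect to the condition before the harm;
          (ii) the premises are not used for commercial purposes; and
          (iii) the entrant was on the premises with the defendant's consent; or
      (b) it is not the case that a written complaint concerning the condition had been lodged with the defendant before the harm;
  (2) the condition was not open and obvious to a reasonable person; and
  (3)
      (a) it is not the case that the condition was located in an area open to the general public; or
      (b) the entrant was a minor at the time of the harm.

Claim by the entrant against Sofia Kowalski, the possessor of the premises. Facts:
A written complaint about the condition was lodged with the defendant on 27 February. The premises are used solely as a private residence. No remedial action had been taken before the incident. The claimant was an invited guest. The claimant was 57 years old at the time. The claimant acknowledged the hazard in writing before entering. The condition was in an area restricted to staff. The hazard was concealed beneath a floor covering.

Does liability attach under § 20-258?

Yes — liable.

(i) no remedial action — satisfied.
(ii) not (commercial use) — met.
(iii) consent to enter — met.
(a): T AND T AND T → true.
(b) not (complaint lodged) — not satisfied.
(1) = T OR F = true.
(2) not open/obvious — satisfied.
(a) not (public area) — met.
(b) entrant a minor — fails.
So (3) is satisfied (T OR F).
Overall = T AND T AND T = true.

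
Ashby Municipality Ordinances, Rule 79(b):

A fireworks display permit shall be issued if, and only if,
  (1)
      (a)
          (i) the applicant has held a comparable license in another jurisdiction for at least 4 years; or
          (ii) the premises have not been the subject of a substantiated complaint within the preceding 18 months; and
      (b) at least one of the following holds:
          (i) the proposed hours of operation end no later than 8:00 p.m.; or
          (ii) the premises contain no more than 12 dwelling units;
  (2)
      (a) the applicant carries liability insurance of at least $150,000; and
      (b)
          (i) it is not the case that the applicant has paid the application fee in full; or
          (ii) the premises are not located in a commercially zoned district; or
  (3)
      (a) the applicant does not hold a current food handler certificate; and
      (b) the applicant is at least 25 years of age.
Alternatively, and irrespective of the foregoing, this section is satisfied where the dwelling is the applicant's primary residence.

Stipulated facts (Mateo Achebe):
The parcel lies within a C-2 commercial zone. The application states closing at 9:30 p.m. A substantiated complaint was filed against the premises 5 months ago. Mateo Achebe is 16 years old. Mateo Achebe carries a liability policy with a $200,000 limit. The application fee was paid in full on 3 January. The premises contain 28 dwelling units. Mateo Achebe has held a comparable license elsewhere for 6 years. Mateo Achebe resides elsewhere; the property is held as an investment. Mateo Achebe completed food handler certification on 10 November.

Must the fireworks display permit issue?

(i) prior license ≥ 4 yr — met.
(ii) no complaint in 18 mo. — not satisfied.
So (a) is satisfied (T OR F).
(i) closes by 8 p.m. — not satisfied.
(ii) ≤ 12 units — not met.
(b): F OR F → false.
(1): T AND F → false.
(a) insurance ≥ $150,000 — holds.
(i) not (fee paid) — not satisfied.
(ii) not (commercially zoned) — fails.
(b) = F OR F = false.
So (2) is not satisfied (T AND F).
(a) not (food handler cert.) — not met.
(b) age ≥ 25 — fails.
(3): F AND F → false.
Overall = F OR F OR F = false.
Exception (primary residence) — not satisfied.
Result: main false OR exception false → false.

No — denied.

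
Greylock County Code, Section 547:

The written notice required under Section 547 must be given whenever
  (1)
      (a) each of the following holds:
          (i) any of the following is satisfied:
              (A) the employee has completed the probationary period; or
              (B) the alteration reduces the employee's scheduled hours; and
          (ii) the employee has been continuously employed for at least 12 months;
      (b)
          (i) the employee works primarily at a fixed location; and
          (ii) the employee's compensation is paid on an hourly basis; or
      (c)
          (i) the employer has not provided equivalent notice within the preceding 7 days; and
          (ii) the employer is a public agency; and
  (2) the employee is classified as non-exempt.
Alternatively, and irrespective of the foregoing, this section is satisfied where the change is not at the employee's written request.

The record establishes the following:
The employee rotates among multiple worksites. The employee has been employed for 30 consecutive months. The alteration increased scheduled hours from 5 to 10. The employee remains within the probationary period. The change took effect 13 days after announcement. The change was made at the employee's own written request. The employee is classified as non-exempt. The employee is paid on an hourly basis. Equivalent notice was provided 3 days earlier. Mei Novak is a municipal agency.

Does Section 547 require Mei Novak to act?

(A) past probation — not met.
(B) hours reduced — not satisfied.
So (i) is not satisfied (F OR F).
(ii) tenure ≥ 12 mo. — holds.
So (a) is not satisfied (F AND T).
(i) fixed location — not met.
(ii) hourly-paid — satisfied.
(b) = F AND T = false.
(i) no recent notice — not met.
(ii) public agency — holds.
(c): F AND T → false.
(1): F OR F OR F → false.
(2) non-exempt — satisfied.
So Overall is not satisfied (F AND T).
Exception (not employee-requested) — not satisfied.
Result: main false OR exception false → false.

No — not required.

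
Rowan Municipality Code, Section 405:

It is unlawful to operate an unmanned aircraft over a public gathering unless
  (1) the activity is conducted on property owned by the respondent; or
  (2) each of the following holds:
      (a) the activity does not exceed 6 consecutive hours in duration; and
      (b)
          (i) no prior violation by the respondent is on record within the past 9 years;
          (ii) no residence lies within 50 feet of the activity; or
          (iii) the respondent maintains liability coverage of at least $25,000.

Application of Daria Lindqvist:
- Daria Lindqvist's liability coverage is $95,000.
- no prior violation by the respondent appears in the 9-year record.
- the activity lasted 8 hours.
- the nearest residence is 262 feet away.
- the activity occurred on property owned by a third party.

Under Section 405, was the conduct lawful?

No — unlawful.

(1) own property — fails.
(a) ≤ 6 hrs duration — fails.
(i) no prior violation — holds.
(ii) no residence in 50 ft — holds.
(iii) coverage ≥ $25,000 — met.
(b) = T OR T OR T = true.
(2) = F AND T = false.
Overall = F OR F = false.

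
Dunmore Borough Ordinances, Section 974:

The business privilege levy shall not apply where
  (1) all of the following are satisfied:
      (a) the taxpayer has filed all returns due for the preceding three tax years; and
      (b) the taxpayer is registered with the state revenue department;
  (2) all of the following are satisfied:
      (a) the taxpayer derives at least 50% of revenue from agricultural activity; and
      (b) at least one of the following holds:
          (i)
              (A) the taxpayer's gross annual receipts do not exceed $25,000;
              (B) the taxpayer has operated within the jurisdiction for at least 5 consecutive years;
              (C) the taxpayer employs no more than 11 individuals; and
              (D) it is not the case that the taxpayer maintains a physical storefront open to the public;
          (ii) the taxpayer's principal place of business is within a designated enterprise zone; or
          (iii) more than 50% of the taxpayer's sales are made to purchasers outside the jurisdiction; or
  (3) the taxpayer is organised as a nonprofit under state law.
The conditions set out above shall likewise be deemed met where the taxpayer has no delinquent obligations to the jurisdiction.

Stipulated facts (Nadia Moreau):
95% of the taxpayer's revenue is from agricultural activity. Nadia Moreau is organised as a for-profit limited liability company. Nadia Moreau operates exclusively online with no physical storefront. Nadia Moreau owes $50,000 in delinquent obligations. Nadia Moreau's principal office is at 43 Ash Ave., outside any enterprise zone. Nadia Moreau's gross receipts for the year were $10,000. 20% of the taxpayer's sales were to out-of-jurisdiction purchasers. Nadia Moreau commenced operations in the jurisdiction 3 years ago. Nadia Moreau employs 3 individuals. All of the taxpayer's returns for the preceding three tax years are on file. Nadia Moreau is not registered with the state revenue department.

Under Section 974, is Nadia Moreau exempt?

No — not exempt.

(a) returns current — holds.
(b) state-registered — not satisfied.
So (1) is not satisfied (T AND F).
(a) ≥50% agricultural — met.
(A) receipts ≤ $25,000 — satisfied.
(B) ≥ 5 yrs in jurisdiction — fails.
(C) ≤ 11 employees — holds.
(D) not (has storefront) — met.
(i): T AND F AND T AND T → false.
(ii) in enterprise zone — not met.
(iii) >50% out-of-jur. sales — not satisfied.
(b) = F OR F OR F = false.
So (2) is not satisfied (T AND F).
(3) nonprofit — not met.
Overall: F OR F OR F → false.
Exception (no delinquency) — not satisfied.
Result: main false OR exception false → false.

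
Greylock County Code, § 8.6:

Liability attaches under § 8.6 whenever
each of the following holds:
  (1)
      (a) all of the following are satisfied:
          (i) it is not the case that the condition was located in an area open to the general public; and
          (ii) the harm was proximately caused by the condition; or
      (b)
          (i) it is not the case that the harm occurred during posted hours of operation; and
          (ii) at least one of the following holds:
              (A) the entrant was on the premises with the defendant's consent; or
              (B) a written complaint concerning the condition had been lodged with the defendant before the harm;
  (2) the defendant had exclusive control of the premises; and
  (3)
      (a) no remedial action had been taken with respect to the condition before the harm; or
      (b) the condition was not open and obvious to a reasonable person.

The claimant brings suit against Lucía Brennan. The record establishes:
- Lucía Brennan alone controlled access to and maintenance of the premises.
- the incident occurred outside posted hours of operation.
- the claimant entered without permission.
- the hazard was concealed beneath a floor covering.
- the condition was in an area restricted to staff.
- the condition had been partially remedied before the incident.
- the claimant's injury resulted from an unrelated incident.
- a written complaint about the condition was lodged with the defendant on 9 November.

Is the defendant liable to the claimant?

(i) not (public area) — met.
(ii) proximate cause — not met.
(a): T AND F → false.
(i) not (during posted hours) — holds.
(A) consent to enter — not satisfied.
(B) complaint lodged — holds.
So (ii) is satisfied (F OR T).
So (b) is satisfied (T AND T).
So (1) is satisfied (F OR T).
(2) exclusive control — satisfied.
(a) no remedial action — fails.
(b) not open/obvious — holds.
(3) = F OR T = true.
So Overall is satisfied (T AND T AND T).

Yes — liable.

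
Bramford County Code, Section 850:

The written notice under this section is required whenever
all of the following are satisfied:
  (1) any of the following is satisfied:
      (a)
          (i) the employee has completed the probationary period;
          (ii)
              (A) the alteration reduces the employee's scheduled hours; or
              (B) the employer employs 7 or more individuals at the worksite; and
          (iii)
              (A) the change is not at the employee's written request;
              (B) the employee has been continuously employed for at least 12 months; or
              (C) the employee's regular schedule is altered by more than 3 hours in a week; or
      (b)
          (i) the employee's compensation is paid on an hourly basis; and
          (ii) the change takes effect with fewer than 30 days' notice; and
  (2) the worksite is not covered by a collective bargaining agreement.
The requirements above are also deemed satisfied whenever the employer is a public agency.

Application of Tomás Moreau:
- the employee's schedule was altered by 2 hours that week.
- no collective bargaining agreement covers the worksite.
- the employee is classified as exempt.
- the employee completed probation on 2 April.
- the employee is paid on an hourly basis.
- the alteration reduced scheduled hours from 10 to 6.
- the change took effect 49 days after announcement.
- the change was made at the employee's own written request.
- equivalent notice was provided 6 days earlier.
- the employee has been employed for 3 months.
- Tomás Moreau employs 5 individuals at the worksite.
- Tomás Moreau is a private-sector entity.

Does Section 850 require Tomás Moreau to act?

(i) past probation — holds.
(A) hours reduced — holds.
(B) ≥ 7 at site — not satisfied.
(ii) = T OR F = true.
(A) not employee-requested — not satisfied.
(B) tenure ≥ 12 mo. — not met.
(C) schedule shift > 3h — not satisfied.
(iii) = F OR F OR F = false.
(a) = T AND T AND F = false.
(i) hourly-paid — satisfied.
(ii) < 30 days' notice — not met.
(b) = T AND F = false.
(1): F OR F → false.
(2) no CBA — met.
Overall = F AND T = false.
Exception (public agency) — not satisfied.
Result: main false OR exception false → false.

No — not required.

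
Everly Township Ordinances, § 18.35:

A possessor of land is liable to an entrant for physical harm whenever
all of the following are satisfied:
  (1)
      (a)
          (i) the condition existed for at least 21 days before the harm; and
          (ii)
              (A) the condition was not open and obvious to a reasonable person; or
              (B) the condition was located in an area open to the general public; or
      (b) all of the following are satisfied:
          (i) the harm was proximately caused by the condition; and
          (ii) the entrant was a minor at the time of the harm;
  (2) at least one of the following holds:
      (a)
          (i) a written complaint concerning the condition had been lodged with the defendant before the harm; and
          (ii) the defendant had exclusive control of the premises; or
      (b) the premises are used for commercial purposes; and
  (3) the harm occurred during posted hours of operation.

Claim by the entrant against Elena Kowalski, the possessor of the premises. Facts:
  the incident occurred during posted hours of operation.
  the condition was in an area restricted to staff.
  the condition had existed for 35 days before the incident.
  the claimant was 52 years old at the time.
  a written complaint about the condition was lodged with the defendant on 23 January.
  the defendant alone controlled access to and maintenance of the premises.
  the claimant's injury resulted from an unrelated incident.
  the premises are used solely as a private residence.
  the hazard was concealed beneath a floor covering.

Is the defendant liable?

(i) condition ≥21 days old — holds.
(A) not open/obvious — satisfied.
(B) public area — fails.
(ii) = T OR F = true.
So (a) is satisfied (T AND T).
(i) proximate cause — fails.
(ii) entrant a minor — fails.
(b): F AND F → false.
(1) = T OR F = true.
(i) complaint lodged — met.
(ii) exclusive control — met.
(a): T AND T → true.
(b) commercial use — fails.
(2): T OR F → true.
(3) during posted hours — satisfied.
So Overall is satisfied (T AND T AND T).

Yes — liable.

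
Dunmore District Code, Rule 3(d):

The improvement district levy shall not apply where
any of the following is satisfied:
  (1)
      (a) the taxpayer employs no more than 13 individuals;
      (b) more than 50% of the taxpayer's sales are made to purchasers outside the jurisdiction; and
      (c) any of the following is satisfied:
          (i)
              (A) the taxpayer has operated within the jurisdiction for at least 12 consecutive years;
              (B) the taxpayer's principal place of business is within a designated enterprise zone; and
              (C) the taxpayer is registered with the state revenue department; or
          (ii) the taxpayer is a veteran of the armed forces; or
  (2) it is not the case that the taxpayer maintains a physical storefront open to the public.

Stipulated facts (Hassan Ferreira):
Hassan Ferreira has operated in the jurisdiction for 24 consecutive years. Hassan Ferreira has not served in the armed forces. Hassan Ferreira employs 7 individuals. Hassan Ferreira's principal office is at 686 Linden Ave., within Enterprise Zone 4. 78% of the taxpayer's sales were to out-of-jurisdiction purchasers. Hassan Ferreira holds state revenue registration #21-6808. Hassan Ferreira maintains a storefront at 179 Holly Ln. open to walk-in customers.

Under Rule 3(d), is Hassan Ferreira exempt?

Yes — exempt.

(a) ≤ 13 employees — met.
(b) >50% out-of-jur. sales — met.
(A) ≥ 12 yrs in jurisdiction — holds.
(B) in enterprise zone — met.
(C) state-registered — met.
(i): T AND T AND T → true.
(ii) veteran — fails.
(c): T OR F → true.
(1) = T AND T AND T = true.
(2) not (has storefront) — not met.
Overall = T OR F = true.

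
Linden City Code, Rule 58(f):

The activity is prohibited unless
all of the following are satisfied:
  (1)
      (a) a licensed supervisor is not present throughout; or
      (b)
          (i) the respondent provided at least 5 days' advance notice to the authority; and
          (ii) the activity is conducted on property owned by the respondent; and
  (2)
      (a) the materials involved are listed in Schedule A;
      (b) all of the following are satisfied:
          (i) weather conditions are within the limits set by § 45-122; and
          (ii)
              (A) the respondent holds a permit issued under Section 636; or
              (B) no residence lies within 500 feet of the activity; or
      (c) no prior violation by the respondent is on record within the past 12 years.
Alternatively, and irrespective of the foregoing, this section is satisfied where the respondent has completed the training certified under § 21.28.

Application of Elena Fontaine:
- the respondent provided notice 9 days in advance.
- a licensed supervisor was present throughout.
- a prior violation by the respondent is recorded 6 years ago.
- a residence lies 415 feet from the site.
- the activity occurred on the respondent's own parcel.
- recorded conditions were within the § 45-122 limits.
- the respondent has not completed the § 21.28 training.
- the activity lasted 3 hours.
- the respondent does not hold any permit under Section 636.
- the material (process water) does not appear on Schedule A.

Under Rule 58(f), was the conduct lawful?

(a) not (supervisor present) — fails.
(i) ≥5 days' notice — satisfied.
(ii) own property — holds.
(b) = T AND T = true.
So (1) is satisfied (F OR T).
(a) Schedule A material — not satisfied.
(i) weather ok — satisfied.
(A) holds permit — not satisfied.
(B) no residence in 500 ft — not met.
So (ii) is not satisfied (F OR F).
So (b) is not satisfied (T AND F).
(c) no prior violation — not met.
(2) = F OR F OR F = false.
So Overall is not satisfied (T AND F).
Exception (training certified) — not satisfied.
Result: main false OR exception false → false.

No — unlawful.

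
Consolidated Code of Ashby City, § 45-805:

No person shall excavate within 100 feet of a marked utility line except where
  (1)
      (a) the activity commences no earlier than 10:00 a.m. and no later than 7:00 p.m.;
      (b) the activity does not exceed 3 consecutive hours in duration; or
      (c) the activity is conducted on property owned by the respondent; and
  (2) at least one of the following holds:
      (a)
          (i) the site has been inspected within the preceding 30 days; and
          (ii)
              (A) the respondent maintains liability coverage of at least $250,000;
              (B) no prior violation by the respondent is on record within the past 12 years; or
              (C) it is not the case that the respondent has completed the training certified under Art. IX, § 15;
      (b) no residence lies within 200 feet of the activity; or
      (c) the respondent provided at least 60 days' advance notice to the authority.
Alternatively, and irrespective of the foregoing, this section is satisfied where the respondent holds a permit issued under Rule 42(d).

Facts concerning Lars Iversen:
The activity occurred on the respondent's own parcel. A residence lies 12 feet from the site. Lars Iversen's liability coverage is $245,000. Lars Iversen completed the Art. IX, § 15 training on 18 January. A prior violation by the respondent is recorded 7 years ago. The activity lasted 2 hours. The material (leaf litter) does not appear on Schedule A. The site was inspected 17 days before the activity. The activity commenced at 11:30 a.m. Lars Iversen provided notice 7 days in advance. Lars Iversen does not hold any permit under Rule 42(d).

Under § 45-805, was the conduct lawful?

(a) start within hours — satisfied.
(b) ≤ 3 hrs duration — met.
(c) own property — holds.
So (1) is satisfied (T OR T OR T).
(i) site inspected — met.
(A) coverage ≥ $250,000 — not satisfied.
(B) no prior violation — fails.
(C) not (training certified) — not met.
(ii) = F OR F OR F = false.
So (a) is not satisfied (T AND F).
(b) no residence in 200 ft — fails.
(c) ≥60 days' notice — fails.
So (2) is not satisfied (F OR F OR F).
So Overall is not satisfied (T AND F).
Exception (holds permit) — not satisfied.
Result: main false OR exception false → false.

No — unlawful.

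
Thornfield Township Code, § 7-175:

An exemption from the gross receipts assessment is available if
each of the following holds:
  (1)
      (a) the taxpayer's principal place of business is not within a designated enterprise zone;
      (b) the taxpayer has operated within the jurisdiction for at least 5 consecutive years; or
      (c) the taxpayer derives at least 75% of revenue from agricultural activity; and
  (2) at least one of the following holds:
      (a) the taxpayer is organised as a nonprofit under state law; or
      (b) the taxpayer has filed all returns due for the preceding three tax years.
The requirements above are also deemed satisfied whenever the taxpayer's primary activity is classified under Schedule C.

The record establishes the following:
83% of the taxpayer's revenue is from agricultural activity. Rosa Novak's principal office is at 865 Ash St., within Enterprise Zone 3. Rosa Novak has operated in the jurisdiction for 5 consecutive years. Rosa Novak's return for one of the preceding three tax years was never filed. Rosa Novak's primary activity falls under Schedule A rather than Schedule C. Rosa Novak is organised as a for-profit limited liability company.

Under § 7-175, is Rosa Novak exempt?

(a) not (in enterprise zone) — fails.
(b) ≥ 5 yrs in jurisdiction — met.
(c) ≥75% agricultural — holds.
(1) = F OR T OR T = true.
(a) nonprofit — not satisfied.
(b) returns current — not satisfied.
(2): F OR F → false.
Overall: T AND F → false.
Exception (Schedule C activity) — not satisfied.
Result: main false OR exception false → false.

No — not exempt.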